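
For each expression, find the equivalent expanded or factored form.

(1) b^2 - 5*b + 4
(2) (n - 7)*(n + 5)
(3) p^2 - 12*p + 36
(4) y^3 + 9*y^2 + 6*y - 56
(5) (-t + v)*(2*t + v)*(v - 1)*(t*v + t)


(1) = (b - 4)*(b - 1)
(2) = n^2 - 2*n - 35
(3) = (p - 6)^2
(4) = (y - 2)*(y + 4)*(y + 7)
(5) = -2*t^3*v^2 + 2*t^3 + t^2*v^3 - t^2*v + t*v^4 - t*v^2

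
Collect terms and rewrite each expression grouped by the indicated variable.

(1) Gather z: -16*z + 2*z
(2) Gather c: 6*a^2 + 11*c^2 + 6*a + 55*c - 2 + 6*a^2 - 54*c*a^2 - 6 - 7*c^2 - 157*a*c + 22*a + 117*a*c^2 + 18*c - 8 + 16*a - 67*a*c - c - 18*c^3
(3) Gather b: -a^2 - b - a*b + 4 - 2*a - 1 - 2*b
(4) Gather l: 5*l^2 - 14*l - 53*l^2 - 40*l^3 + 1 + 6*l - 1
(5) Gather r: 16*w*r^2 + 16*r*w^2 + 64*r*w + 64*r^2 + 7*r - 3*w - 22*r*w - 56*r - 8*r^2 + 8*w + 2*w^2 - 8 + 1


(1) = -14*z
(2) = 12*a^2 + 44*a - 18*c^3 + c^2*(117*a + 4) + c*(-54*a^2 - 224*a + 72) - 16
(3) = -a^2 - 2*a + b*(-a - 3) + 3
(4) = -40*l^3 - 48*l^2 - 8*l
(5) = r^2*(16*w + 56) + r*(16*w^2 + 42*w - 49) + 2*w^2 + 5*w - 7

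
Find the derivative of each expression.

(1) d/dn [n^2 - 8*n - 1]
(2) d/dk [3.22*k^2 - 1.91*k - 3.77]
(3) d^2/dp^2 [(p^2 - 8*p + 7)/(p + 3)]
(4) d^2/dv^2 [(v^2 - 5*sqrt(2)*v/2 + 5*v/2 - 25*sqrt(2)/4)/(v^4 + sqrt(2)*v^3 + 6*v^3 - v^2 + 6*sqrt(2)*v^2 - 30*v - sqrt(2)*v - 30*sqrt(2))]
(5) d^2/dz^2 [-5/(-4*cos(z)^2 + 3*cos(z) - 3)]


(1) = 2*n - 8
(2) = 6.44*k - 1.91
(3) = 80/(p^3 + 9*p^2 + 27*p + 27)
(4) = (12*v^8 - 48*sqrt(2)*v^7 + 132*v^7 - 626*sqrt(2)*v^6 + 476*v^6 - 2796*sqrt(2)*v^5 - 5196*v^4 - 3603*sqrt(2)*v^4 - 16222*v^3 + 6746*sqrt(2)*v^3 - 15480*v^2 + 15015*sqrt(2)*v^2 - 17550*sqrt(2)*v + 12450*v - 39950*sqrt(2) + 23100)/(2*(v^12 + 3*sqrt(2)*v^11 + 18*v^11 + 54*sqrt(2)*v^10 + 111*v^10 + 198*v^9 + 317*sqrt(2)*v^9 - 555*v^8 + 306*sqrt(2)*v^8 - 3345*sqrt(2)*v^7 - 2502*v^7 - 8946*sqrt(2)*v^6 - 3331*v^6 - 2142*v^5 + 8967*sqrt(2)*v^5 + 19974*v^4 + 42246*sqrt(2)*v^4 - 542*sqrt(2)*v^3 + 69660*v^3 - 48780*sqrt(2)*v^2 - 16200*v^2 - 162000*v - 5400*sqrt(2)*v - 54000*sqrt(2)))
(5) = 5*(64*sin(z)^4 + 7*sin(z)^2 + 54*cos(z) - 9*cos(3*z) - 65)/(4*sin(z)^2 + 3*cos(z) - 7)^3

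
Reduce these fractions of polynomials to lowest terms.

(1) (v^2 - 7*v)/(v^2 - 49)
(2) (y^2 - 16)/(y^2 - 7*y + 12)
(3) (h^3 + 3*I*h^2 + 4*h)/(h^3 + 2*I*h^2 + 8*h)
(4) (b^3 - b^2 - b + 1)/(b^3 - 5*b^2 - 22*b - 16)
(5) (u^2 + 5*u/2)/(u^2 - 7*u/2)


(1) = v/(v + 7)
(2) = (y + 4)/(y - 3)
(3) = (h - I)/(h - 2*I)
(4) = (b^2 - 2*b + 1)/(b^2 - 6*b - 16)
(5) = (2*u + 5)/(2*u - 7)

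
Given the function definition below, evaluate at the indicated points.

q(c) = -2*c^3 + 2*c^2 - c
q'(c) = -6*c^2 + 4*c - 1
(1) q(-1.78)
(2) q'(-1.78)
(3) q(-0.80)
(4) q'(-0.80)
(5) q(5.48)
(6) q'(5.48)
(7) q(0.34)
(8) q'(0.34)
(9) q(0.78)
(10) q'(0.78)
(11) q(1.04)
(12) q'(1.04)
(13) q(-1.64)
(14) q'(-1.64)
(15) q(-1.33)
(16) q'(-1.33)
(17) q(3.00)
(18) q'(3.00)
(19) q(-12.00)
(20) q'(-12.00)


(1) = 19.40
(2) = -27.13
(3) = 3.10
(4) = -8.04
(5) = -274.55
(6) = -159.26
(7) = -0.19
(8) = -0.33
(9) = -0.51
(10) = -1.53
(11) = -1.13
(12) = -3.33
(13) = 15.84
(14) = -23.70
(15) = 9.57
(16) = -16.93
(17) = -39.00
(18) = -43.00
(19) = 3756.00
(20) = -913.00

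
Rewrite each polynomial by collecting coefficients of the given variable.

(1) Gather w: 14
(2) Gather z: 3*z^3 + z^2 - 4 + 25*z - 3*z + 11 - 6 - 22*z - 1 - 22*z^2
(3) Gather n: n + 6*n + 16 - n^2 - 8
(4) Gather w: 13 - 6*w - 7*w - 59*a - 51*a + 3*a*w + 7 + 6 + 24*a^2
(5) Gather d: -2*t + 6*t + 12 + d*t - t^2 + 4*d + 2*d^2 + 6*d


(1) = 14
(2) = 3*z^3 - 21*z^2
(3) = -n^2 + 7*n + 8
(4) = 24*a^2 - 110*a + w*(3*a - 13) + 26
(5) = 2*d^2 + d*(t + 10) - t^2 + 4*t + 12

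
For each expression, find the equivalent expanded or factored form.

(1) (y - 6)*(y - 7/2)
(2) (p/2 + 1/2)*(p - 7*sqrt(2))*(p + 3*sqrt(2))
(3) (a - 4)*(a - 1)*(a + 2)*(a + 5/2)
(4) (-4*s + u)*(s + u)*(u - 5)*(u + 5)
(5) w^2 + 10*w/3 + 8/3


(1) = y^2 - 19*y/2 + 21
(2) = p^3/2 - 2*sqrt(2)*p^2 + p^2/2 - 21*p - 2*sqrt(2)*p - 21
(3) = a^4 - a^3/2 - 27*a^2/2 - 7*a + 20
(4) = -4*s^2*u^2 + 100*s^2 - 3*s*u^3 + 75*s*u + u^4 - 25*u^2
(5) = (w + 4/3)*(w + 2)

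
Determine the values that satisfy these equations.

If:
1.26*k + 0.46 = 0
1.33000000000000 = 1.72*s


Then:
k = -0.37
s = 0.77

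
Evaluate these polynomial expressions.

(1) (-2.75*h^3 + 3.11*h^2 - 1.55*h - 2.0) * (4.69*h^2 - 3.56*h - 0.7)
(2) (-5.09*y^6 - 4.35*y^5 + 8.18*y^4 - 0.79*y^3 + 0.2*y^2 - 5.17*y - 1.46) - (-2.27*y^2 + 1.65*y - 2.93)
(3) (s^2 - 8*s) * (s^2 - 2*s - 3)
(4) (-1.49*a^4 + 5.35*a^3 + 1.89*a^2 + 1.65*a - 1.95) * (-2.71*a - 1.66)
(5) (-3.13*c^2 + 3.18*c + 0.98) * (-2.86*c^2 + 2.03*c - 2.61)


(1) = -12.8975*h^5 + 24.3759*h^4 - 16.4161*h^3 - 6.039*h^2 + 8.205*h + 1.4
(2) = -5.09*y^6 - 4.35*y^5 + 8.18*y^4 - 0.79*y^3 + 2.47*y^2 - 6.82*y + 1.47
(3) = s^4 - 10*s^3 + 13*s^2 + 24*s
(4) = 4.0379*a^5 - 12.0251*a^4 - 14.0029*a^3 - 7.6089*a^2 + 2.5455*a + 3.237
(5) = 8.9518*c^4 - 15.4487*c^3 + 11.8219*c^2 - 6.3104*c - 2.5578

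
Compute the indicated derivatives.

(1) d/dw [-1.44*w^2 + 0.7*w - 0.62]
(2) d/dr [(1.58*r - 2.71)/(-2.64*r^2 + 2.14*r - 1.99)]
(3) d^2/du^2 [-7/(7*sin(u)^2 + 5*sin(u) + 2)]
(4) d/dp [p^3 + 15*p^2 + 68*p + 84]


(1) = 0.7 - 2.88*w
(2) = (4.1712*r^2 - 14.3088*r + 2.6552)/(6.9696*r^4 - 11.2992*r^3 + 15.0868*r^2 - 8.5172*r + 3.9601)
(3) = 7*(196*sin(u)^4 + 105*sin(u)^3 - 325*sin(u)^2 - 220*sin(u) - 22)/(7*sin(u)^2 + 5*sin(u) + 2)^3
(4) = 3*p^2 + 30*p + 68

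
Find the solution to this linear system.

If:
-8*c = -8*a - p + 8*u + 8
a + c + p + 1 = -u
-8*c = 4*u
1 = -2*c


Then:
a = 27/14
c = -1/2
p = -24/7
u = 1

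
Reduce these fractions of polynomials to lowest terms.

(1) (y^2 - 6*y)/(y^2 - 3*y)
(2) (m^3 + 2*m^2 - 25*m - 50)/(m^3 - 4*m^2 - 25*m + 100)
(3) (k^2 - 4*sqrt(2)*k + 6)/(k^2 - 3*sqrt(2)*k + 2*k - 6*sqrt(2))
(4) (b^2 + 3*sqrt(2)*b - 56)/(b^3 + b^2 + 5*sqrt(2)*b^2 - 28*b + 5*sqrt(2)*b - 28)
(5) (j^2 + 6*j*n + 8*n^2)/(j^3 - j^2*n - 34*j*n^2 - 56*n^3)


(1) = (y - 6)/(y - 3)
(2) = (m + 2)/(m - 4)
(3) = (k - sqrt(2))/(k + 2)
(4) = (b - 4*sqrt(2))/(b^2 + b*(1 - 2*sqrt(2)) - 2*sqrt(2))
(5) = 1/(j - 7*n)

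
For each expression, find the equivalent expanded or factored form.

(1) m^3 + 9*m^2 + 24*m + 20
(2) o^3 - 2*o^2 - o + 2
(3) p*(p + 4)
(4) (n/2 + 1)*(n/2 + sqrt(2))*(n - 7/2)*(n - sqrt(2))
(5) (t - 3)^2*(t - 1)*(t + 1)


(1) = (m + 2)^2*(m + 5)
(2) = (o - 2)*(o - 1)*(o + 1)
(3) = p^2 + 4*p
(4) = n^4/4 - 3*n^3/8 + sqrt(2)*n^3/4 - 11*n^2/4 - 3*sqrt(2)*n^2/8 - 7*sqrt(2)*n/4 + 3*n/2 + 7
(5) = t^4 - 6*t^3 + 8*t^2 + 6*t - 9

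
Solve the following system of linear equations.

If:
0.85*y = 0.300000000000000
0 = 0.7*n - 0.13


Then:
n = 0.19
y = 0.35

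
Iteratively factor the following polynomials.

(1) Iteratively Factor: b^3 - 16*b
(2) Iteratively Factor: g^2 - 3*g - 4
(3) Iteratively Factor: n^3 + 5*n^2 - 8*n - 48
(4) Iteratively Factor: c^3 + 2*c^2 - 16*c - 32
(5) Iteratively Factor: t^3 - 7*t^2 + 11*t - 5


(1) = (b + 4)*(b^2 - 4*b) = (b - 4)*(b + 4)*(b)
(2) = (g + 1)*(g - 4)
(3) = (n + 4)*(n^2 + n - 12) = (n - 3)*(n + 4)*(n + 4)
(4) = (c - 4)*(c^2 + 6*c + 8) = (c - 4)*(c + 2)*(c + 4)
(5) = (t - 1)*(t^2 - 6*t + 5) = (t - 1)^2*(t - 5)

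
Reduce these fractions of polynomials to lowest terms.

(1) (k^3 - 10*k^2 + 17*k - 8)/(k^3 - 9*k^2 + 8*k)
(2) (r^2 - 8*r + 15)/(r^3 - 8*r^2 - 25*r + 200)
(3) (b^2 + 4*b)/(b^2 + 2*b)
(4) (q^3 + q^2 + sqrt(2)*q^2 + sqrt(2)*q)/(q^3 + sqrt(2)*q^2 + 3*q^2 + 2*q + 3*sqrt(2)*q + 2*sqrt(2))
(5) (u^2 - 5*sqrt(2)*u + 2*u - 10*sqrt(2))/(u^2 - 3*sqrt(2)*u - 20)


(1) = (k - 1)/k
(2) = (r - 3)/(r^2 - 3*r - 40)
(3) = (b + 4)/(b + 2)
(4) = q/(q + 2)
(5) = (u + 2)/(u + 2*sqrt(2))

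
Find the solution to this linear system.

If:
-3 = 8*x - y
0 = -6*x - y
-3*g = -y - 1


Then:
g = 16/21
x = -3/14
y = 9/7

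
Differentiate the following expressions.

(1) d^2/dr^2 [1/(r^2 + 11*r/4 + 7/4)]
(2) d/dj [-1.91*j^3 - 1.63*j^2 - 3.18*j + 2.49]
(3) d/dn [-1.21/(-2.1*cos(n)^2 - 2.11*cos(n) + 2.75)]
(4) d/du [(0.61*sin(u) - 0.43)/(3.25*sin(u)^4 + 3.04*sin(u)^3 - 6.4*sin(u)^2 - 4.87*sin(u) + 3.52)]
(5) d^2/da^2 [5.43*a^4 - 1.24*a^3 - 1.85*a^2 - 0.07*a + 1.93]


(1) = 8*(-16*r^2 - 44*r + (8*r + 11)^2 - 28)/(4*r^2 + 11*r + 7)^3
(2) = -5.73*j^2 - 3.26*j - 3.18
(3) = (5.082*cos(n) + 2.5531)*sin(n)/(2.1*cos(n)^2 + 2.11*cos(n) - 2.75)^2
(4) = (-5.9475*sin(u)^4 + 1.8812*sin(u)^3 + 7.8256*sin(u)^2 - 5.504*sin(u) + 0.0531)*cos(u)/(10.5625*sin(u)^8 + 19.76*sin(u)^7 - 32.3584*sin(u)^6 - 70.567*sin(u)^5 + 34.2304*sin(u)^4 + 83.7376*sin(u)^3 - 21.3391*sin(u)^2 - 34.2848*sin(u) + 12.3904)
(5) = 65.16*a^2 - 7.44*a - 3.7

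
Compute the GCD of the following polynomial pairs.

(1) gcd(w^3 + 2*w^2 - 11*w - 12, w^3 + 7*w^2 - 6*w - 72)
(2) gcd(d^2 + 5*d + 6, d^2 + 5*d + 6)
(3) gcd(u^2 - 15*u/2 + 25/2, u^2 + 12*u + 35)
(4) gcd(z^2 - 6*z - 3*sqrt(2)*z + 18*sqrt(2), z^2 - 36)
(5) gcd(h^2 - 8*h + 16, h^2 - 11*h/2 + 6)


(1) = w^2 + w - 12
(2) = gcd((d + 2)*(d + 3), (d + 2)*(d + 3)) = d^2 + 5*d + 6
(3) = 1
(4) = z - 6
(5) = h - 4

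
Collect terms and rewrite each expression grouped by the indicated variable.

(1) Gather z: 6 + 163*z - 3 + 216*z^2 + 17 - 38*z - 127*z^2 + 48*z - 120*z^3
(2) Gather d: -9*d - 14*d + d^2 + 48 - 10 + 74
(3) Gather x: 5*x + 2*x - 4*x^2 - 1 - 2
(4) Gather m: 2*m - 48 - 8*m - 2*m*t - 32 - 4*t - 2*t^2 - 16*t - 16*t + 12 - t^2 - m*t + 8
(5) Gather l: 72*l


(1) = -120*z^3 + 89*z^2 + 173*z + 20
(2) = d^2 - 23*d + 112
(3) = -4*x^2 + 7*x - 3
(4) = m*(-3*t - 6) - 3*t^2 - 36*t - 60
(5) = 72*l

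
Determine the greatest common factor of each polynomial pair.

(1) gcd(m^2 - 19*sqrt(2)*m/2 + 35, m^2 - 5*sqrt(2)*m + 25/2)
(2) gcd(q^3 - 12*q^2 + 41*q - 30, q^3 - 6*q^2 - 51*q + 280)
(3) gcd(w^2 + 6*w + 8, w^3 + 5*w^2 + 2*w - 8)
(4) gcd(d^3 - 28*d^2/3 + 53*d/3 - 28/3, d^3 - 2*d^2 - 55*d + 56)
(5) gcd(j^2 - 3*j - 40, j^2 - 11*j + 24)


(1) = m - 5*sqrt(2)/2
(2) = gcd((q - 6)*(q - 5)*(q - 1), (q - 8)*(q - 5)*(q + 7)) = q - 5
(3) = w^2 + 6*w + 8
(4) = d - 1
(5) = gcd((j - 8)*(j + 5), (j - 8)*(j - 3)) = j - 8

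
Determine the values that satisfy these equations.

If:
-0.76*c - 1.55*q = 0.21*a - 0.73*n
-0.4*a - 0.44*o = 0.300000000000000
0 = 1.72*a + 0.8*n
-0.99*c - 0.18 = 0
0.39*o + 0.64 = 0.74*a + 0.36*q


Then:
a = 0.50
c = -0.18
n = -1.08
o = -1.14
q = -0.49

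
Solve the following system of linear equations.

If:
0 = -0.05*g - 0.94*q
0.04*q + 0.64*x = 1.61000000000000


Then:
g = 300.8*x - 756.7
q = 40.25 - 16.0*x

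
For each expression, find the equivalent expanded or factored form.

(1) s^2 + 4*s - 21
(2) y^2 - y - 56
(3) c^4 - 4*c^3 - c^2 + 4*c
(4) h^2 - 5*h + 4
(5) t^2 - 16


(1) = (s - 3)*(s + 7)
(2) = (y - 8)*(y + 7)
(3) = c*(c - 4)*(c - 1)*(c + 1)
(4) = (h - 4)*(h - 1)
(5) = (t - 4)*(t + 4)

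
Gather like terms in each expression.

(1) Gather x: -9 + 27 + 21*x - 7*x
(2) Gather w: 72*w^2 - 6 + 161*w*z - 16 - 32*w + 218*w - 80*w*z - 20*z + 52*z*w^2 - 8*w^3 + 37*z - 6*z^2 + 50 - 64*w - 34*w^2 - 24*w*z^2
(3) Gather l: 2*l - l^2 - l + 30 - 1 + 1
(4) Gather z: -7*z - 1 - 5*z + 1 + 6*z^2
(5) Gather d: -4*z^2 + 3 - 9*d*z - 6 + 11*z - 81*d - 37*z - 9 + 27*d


(1) = 14*x + 18
(2) = -8*w^3 + w^2*(52*z + 38) + w*(-24*z^2 + 81*z + 122) - 6*z^2 + 17*z + 28
(3) = -l^2 + l + 30
(4) = 6*z^2 - 12*z
(5) = d*(-9*z - 54) - 4*z^2 - 26*z - 12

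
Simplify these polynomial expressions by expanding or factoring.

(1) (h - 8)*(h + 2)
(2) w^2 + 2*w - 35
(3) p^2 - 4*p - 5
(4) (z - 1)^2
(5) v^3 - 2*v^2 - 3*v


(1) = h^2 - 6*h - 16
(2) = (w - 5)*(w + 7)
(3) = (p - 5)*(p + 1)
(4) = z^2 - 2*z + 1
(5) = v*(v - 3)*(v + 1)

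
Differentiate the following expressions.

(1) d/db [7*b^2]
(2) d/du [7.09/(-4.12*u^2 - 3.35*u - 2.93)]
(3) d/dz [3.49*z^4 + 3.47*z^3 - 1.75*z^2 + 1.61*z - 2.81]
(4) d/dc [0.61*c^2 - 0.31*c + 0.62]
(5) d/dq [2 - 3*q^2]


(1) = 14*b
(2) = (58.4216*u + 23.7515)/(4.12*u^2 + 3.35*u + 2.93)^2
(3) = 13.96*z^3 + 10.41*z^2 - 3.5*z + 1.61
(4) = 1.22*c - 0.31
(5) = -6*q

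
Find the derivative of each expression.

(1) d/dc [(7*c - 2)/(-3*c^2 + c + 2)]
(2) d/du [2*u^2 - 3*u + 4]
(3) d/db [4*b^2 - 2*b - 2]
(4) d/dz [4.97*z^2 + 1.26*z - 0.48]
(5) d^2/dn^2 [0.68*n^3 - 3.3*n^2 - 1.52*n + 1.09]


(1) = (-21*c^2 + 7*c + (6*c - 1)*(7*c - 2) + 14)/(-3*c^2 + c + 2)^2
(2) = 4*u - 3
(3) = 8*b - 2
(4) = 9.94*z + 1.26
(5) = 4.08*n - 6.6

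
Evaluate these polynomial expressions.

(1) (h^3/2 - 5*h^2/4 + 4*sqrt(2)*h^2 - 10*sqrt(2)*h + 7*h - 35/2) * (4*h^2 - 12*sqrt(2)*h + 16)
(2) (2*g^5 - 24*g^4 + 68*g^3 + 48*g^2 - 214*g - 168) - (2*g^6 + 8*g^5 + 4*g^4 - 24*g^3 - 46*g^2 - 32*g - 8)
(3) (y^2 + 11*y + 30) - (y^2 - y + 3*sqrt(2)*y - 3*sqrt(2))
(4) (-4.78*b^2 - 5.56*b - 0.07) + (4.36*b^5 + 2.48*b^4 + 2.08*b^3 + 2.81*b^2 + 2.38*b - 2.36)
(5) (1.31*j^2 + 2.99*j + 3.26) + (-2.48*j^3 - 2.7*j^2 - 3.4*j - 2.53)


(1) = 2*h^5 - 5*h^4 + 10*sqrt(2)*h^4 - 60*h^3 - 25*sqrt(2)*h^3 - 20*sqrt(2)*h^2 + 150*h^2 + 50*sqrt(2)*h + 112*h - 280
(2) = -2*g^6 - 6*g^5 - 28*g^4 + 92*g^3 + 94*g^2 - 182*g - 160
(3) = -3*sqrt(2)*y + 12*y + 3*sqrt(2) + 30
(4) = 4.36*b^5 + 2.48*b^4 + 2.08*b^3 - 1.97*b^2 - 3.18*b - 2.43
(5) = -2.48*j^3 - 1.39*j^2 - 0.41*j + 0.73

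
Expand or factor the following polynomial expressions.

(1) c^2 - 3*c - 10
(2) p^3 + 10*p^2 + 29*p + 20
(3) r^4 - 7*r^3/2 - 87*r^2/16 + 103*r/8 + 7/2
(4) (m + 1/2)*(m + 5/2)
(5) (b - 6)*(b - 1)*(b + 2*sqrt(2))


(1) = (c - 5)*(c + 2)
(2) = (p + 1)*(p + 4)*(p + 5)
(3) = (r - 4)*(r - 7/4)*(r + 1/4)*(r + 2)
(4) = m^2 + 3*m + 5/4
(5) = b^3 - 7*b^2 + 2*sqrt(2)*b^2 - 14*sqrt(2)*b + 6*b + 12*sqrt(2)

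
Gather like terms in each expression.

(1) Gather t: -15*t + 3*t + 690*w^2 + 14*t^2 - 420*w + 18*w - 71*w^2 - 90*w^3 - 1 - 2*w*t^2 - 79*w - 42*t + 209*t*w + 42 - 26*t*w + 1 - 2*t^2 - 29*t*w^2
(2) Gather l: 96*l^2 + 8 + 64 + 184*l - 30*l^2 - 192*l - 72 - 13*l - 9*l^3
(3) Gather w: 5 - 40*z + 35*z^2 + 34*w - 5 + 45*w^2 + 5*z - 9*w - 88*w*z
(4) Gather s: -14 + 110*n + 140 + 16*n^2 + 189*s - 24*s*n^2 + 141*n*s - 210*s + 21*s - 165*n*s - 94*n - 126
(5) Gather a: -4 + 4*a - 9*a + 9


(1) = t^2*(12 - 2*w) + t*(-29*w^2 + 183*w - 54) - 90*w^3 + 619*w^2 - 481*w + 42
(2) = -9*l^3 + 66*l^2 - 21*l
(3) = 45*w^2 + w*(25 - 88*z) + 35*z^2 - 35*z
(4) = 16*n^2 + 16*n + s*(-24*n^2 - 24*n)
(5) = 5 - 5*a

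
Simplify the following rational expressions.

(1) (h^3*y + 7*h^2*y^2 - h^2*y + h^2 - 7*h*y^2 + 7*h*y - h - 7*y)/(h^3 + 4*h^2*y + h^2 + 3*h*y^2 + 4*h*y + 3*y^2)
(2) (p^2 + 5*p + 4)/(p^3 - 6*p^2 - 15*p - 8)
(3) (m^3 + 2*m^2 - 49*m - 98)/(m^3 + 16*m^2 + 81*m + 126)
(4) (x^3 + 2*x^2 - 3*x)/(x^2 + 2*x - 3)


(1) = (h^3*y + 7*h^2*y^2 - h^2*y + h^2 - 7*h*y^2 + 7*h*y - h - 7*y)/(h^3 + 4*h^2*y + h^2 + 3*h*y^2 + 4*h*y + 3*y^2)
(2) = (p + 4)/(p^2 - 7*p - 8)
(3) = (m^2 - 5*m - 14)/(m^2 + 9*m + 18)
(4) = x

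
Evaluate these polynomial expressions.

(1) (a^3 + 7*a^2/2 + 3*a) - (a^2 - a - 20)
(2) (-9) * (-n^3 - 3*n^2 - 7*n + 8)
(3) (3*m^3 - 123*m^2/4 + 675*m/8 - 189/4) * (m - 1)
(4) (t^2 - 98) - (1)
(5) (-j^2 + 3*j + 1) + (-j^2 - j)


(1) = a^3 + 5*a^2/2 + 4*a + 20
(2) = 9*n^3 + 27*n^2 + 63*n - 72
(3) = 3*m^4 - 135*m^3/4 + 921*m^2/8 - 1053*m/8 + 189/4
(4) = t^2 - 99
(5) = -2*j^2 + 2*j + 1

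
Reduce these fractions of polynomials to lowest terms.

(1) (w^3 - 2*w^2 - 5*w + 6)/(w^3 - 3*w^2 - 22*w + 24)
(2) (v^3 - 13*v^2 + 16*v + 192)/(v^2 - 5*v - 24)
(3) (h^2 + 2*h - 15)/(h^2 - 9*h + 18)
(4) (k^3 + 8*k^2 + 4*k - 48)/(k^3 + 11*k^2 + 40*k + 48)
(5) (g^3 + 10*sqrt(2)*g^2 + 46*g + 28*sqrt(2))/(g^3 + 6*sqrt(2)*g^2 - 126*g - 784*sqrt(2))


(1) = (w^2 - w - 6)/(w^2 - 2*w - 24)
(2) = v - 8
(3) = (h + 5)/(h - 6)
(4) = (k^2 + 4*k - 12)/(k^2 + 7*k + 12)
(5) = (g^2 + 3*sqrt(2)*g + 4)/(g^2 - sqrt(2)*g - 112)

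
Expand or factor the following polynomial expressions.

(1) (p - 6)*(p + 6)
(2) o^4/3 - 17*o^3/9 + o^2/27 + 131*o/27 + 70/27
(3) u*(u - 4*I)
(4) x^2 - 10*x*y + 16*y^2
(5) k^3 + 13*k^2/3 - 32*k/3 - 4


(1) = p^2 - 36
(2) = (o/3 + 1/3)*(o - 5)*(o - 7/3)*(o + 2/3)
(3) = u^2 - 4*I*u
(4) = (x - 8*y)*(x - 2*y)
(5) = (k - 2)*(k + 1/3)*(k + 6)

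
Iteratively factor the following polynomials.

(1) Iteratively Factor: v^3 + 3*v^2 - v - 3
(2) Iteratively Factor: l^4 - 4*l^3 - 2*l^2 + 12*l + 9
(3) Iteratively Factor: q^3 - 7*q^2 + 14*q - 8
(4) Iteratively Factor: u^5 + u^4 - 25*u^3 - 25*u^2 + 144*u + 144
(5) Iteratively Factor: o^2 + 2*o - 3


(1) = (v - 1)*(v^2 + 4*v + 3) = (v - 1)*(v + 1)*(v + 3)
(2) = (l - 3)*(l^3 - l^2 - 5*l - 3) = (l - 3)*(l + 1)*(l^2 - 2*l - 3) = (l - 3)^2*(l + 1)*(l + 1)
(3) = (q - 2)*(q^2 - 5*q + 4) = (q - 2)*(q - 1)*(q - 4)
(4) = (u + 4)*(u^4 - 3*u^3 - 13*u^2 + 27*u + 36) = (u + 3)*(u + 4)*(u^3 - 6*u^2 + 5*u + 12) = (u - 4)*(u + 3)*(u + 4)*(u^2 - 2*u - 3) = (u - 4)*(u + 1)*(u + 3)*(u + 4)*(u - 3)
(5) = (o - 1)*(o + 3)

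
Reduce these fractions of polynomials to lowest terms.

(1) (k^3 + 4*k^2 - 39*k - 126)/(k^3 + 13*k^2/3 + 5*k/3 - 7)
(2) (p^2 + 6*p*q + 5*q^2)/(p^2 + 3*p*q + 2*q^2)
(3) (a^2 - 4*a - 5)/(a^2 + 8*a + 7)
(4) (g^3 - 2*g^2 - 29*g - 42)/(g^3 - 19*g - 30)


(1) = (3*k^2 + 3*k - 126)/(3*k^2 + 4*k - 7)
(2) = (p + 5*q)/(p + 2*q)
(3) = (a - 5)/(a + 7)
(4) = (g - 7)/(g - 5)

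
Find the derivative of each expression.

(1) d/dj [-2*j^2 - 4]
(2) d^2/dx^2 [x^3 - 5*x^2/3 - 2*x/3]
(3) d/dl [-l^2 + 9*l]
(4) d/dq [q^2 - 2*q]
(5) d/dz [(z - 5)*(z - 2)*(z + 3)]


(1) = -4*j
(2) = 6*x - 10/3
(3) = 9 - 2*l
(4) = 2*q - 2
(5) = 3*z^2 - 8*z - 11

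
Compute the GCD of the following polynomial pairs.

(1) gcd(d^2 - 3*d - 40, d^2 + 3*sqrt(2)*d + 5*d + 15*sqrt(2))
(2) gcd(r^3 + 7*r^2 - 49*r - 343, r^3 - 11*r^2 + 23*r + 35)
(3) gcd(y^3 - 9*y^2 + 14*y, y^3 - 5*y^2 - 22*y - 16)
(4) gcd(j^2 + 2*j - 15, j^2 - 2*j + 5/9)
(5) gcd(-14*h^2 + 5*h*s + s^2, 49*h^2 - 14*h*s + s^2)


(1) = gcd((d - 8)*(d + 5), (d + 5)*(d + 3*sqrt(2))) = d + 5
(2) = gcd((r - 7)*(r + 7)^2, (r - 7)*(r - 5)*(r + 1)) = r - 7
(3) = 1
(4) = gcd((j - 3)*(j + 5), (j - 5/3)*(j - 1/3)) = 1
(5) = gcd((-2*h + s)*(7*h + s), (-7*h + s)^2) = 1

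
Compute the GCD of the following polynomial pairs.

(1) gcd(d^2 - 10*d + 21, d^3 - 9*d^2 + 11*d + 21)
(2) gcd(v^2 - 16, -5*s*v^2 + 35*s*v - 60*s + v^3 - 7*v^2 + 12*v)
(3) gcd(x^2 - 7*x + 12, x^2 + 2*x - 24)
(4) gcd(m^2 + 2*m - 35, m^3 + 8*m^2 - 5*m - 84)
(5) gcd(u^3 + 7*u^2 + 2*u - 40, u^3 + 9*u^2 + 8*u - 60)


(1) = d^2 - 10*d + 21
(2) = gcd((v - 4)*(v + 4), (-5*s + v)*(v - 4)*(v - 3)) = v - 4
(3) = x - 4
(4) = m + 7
(5) = u^2 + 3*u - 10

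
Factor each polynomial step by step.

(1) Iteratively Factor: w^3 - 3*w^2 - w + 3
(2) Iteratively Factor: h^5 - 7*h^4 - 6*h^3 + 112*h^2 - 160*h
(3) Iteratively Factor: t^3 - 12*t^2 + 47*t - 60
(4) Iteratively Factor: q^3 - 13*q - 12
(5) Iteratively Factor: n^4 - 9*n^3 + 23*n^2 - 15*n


(1) = (w + 1)*(w^2 - 4*w + 3) = (w - 1)*(w + 1)*(w - 3)
(2) = (h)*(h^4 - 7*h^3 - 6*h^2 + 112*h - 160) = h*(h - 4)*(h^3 - 3*h^2 - 18*h + 40) = h*(h - 4)*(h - 2)*(h^2 - h - 20) = h*(h - 4)*(h - 2)*(h + 4)*(h - 5)
(3) = (t - 5)*(t^2 - 7*t + 12) = (t - 5)*(t - 3)*(t - 4)
(4) = (q - 4)*(q^2 + 4*q + 3) = (q - 4)*(q + 3)*(q + 1)
(5) = (n - 3)*(n^3 - 6*n^2 + 5*n) = (n - 5)*(n - 3)*(n^2 - n) = n*(n - 5)*(n - 3)*(n - 1)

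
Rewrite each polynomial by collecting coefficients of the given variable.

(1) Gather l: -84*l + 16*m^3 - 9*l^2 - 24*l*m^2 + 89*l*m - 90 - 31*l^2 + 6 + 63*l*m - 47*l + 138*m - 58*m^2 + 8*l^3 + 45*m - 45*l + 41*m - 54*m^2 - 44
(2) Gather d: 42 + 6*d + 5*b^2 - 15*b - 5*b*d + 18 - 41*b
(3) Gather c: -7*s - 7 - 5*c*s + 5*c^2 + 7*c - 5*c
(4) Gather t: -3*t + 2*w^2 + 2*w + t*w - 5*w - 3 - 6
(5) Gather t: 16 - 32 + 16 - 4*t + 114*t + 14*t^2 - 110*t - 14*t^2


(1) = 8*l^3 - 40*l^2 + l*(-24*m^2 + 152*m - 176) + 16*m^3 - 112*m^2 + 224*m - 128
(2) = 5*b^2 - 56*b + d*(6 - 5*b) + 60
(3) = 5*c^2 + c*(2 - 5*s) - 7*s - 7
(4) = t*(w - 3) + 2*w^2 - 3*w - 9
(5) = 0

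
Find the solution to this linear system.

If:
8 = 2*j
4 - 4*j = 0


Then:
No Solution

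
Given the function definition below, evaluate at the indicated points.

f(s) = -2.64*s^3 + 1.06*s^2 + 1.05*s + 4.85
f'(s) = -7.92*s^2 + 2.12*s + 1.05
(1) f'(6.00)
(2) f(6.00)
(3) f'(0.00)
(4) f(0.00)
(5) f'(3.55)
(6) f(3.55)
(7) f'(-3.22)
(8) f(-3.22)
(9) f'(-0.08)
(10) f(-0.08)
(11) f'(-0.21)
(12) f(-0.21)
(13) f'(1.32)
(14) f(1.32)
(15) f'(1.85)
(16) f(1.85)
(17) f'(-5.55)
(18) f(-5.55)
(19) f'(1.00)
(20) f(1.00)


(1) = -271.35
(2) = -520.93
(3) = 1.05
(4) = 4.85
(5) = -91.24
(6) = -96.17
(7) = -87.89
(8) = 100.60
(9) = 0.83
(10) = 4.77
(11) = 0.26
(12) = 4.70
(13) = -9.95
(14) = 2.01
(15) = -22.13
(16) = -6.30
(17) = -254.67
(18) = 482.99
(19) = -4.75
(20) = 4.32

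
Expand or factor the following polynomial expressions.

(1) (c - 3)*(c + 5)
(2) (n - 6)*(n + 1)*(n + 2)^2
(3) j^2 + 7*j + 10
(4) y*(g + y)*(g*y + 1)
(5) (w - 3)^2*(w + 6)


(1) = c^2 + 2*c - 15
(2) = n^4 - n^3 - 22*n^2 - 44*n - 24
(3) = (j + 2)*(j + 5)
(4) = g^2*y^2 + g*y^3 + g*y + y^2
(5) = w^3 - 27*w + 54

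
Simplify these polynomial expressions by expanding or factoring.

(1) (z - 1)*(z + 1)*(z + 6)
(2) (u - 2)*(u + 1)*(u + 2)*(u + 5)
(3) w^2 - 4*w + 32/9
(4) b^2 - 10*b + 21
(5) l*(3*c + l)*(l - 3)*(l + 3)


(1) = z^3 + 6*z^2 - z - 6
(2) = u^4 + 6*u^3 + u^2 - 24*u - 20
(3) = (w - 8/3)*(w - 4/3)
(4) = (b - 7)*(b - 3)
(5) = 3*c*l^3 - 27*c*l + l^4 - 9*l^2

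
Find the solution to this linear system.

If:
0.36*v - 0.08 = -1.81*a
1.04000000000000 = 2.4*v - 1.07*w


Then:
a = -0.0886740331491713*w - 0.0419889502762431
v = 0.445833333333333*w + 0.433333333333333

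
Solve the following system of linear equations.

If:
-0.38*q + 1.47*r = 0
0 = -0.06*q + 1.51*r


Then:
q = 0.00
r = 0.00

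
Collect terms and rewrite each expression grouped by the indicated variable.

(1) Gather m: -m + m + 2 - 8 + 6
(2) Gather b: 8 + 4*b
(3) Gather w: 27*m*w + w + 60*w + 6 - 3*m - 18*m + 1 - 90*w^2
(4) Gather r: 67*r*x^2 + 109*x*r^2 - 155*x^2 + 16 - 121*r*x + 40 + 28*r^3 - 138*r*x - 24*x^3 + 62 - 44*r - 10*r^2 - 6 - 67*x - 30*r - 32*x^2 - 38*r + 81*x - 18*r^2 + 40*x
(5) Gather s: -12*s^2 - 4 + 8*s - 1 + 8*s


(1) = 0
(2) = 4*b + 8
(3) = -21*m - 90*w^2 + w*(27*m + 61) + 7
(4) = 28*r^3 + r^2*(109*x - 28) + r*(67*x^2 - 259*x - 112) - 24*x^3 - 187*x^2 + 54*x + 112
(5) = -12*s^2 + 16*s - 5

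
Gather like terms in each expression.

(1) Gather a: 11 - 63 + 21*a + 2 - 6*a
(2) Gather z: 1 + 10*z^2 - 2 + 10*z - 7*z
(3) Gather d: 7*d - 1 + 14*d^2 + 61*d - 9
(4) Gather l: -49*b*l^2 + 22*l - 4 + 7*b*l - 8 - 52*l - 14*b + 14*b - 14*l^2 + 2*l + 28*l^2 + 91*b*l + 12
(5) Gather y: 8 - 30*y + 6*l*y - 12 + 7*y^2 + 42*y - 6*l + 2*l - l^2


(1) = 15*a - 50
(2) = 10*z^2 + 3*z - 1
(3) = 14*d^2 + 68*d - 10
(4) = l^2*(14 - 49*b) + l*(98*b - 28)
(5) = -l^2 - 4*l + 7*y^2 + y*(6*l + 12) - 4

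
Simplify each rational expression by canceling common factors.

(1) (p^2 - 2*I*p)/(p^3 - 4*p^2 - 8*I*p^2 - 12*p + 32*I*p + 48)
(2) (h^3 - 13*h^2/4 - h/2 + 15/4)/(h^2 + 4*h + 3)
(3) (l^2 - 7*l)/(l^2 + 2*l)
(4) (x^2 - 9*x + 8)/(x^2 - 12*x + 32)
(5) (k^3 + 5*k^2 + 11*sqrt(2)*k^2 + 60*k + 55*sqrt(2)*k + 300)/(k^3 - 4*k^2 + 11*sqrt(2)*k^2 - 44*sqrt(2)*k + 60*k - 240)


(1) = p/(p^2 + p*(-4 - 6*I) + 24*I)
(2) = (4*h^2 - 17*h + 15)/(4*h + 12)
(3) = (l - 7)/(l + 2)
(4) = (x - 1)/(x - 4)
(5) = (k + 5)/(k - 4)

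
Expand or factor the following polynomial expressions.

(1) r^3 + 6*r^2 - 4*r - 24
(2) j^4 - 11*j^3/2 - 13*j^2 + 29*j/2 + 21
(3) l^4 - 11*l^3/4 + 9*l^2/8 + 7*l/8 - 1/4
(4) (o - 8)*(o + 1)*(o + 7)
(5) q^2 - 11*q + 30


(1) = (r - 2)*(r + 2)*(r + 6)
(2) = (j - 7)*(j - 3/2)*(j + 1)*(j + 2)
(3) = (l - 2)*(l - 1)*(l - 1/4)*(l + 1/2)
(4) = o^3 - 57*o - 56
(5) = (q - 6)*(q - 5)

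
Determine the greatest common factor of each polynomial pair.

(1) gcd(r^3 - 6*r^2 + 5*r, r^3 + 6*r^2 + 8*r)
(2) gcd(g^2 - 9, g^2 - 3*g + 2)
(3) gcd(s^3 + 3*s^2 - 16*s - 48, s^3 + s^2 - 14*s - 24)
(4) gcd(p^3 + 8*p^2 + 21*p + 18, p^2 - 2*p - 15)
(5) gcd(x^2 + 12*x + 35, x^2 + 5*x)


(1) = r
(2) = gcd((g - 3)*(g + 3), (g - 2)*(g - 1)) = 1
(3) = gcd((s - 4)*(s + 3)*(s + 4), (s - 4)*(s + 2)*(s + 3)) = s^2 - s - 12
(4) = gcd((p + 2)*(p + 3)^2, (p - 5)*(p + 3)) = p + 3
(5) = x + 5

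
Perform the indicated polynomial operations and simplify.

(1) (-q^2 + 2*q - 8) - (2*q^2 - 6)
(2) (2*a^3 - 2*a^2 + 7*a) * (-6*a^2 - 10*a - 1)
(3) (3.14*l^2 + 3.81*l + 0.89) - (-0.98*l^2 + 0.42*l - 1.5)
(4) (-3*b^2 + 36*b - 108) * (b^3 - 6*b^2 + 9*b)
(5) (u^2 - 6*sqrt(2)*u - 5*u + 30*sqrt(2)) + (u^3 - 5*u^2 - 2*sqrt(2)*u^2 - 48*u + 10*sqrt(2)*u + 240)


(1) = -3*q^2 + 2*q - 2
(2) = -12*a^5 - 8*a^4 - 24*a^3 - 68*a^2 - 7*a
(3) = 4.12*l^2 + 3.39*l + 2.39
(4) = -3*b^5 + 54*b^4 - 351*b^3 + 972*b^2 - 972*b
(5) = u^3 - 4*u^2 - 2*sqrt(2)*u^2 - 53*u + 4*sqrt(2)*u + 30*sqrt(2) + 240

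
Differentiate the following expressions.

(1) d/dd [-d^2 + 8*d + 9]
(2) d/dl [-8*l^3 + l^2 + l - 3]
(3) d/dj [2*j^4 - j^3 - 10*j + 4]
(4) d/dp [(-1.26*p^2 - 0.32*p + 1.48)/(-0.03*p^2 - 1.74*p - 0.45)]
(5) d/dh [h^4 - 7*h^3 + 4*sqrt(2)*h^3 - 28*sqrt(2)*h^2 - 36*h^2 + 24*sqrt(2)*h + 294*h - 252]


(1) = 8 - 2*d
(2) = -24*l^2 + 2*l + 1
(3) = 8*j^3 - 3*j^2 - 10
(4) = (2.1828*p^2 + 1.2228*p + 2.7192)/(0.0009*p^4 + 0.1044*p^3 + 3.0546*p^2 + 1.566*p + 0.2025)
(5) = 4*h^3 - 21*h^2 + 12*sqrt(2)*h^2 - 56*sqrt(2)*h - 72*h + 24*sqrt(2) + 294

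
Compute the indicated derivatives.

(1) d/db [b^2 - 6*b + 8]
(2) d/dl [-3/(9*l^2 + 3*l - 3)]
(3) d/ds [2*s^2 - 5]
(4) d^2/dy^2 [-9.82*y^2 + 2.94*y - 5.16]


(1) = 2*b - 6
(2) = (6*l + 1)/(3*l^2 + l - 1)^2
(3) = 4*s
(4) = -19.6400000000000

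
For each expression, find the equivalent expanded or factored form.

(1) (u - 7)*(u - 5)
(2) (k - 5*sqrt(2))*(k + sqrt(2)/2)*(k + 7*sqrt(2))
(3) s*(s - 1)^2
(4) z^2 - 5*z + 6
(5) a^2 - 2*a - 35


(1) = u^2 - 12*u + 35
(2) = k^3 + 5*sqrt(2)*k^2/2 - 68*k - 35*sqrt(2)
(3) = s^3 - 2*s^2 + s
(4) = (z - 3)*(z - 2)
(5) = (a - 7)*(a + 5)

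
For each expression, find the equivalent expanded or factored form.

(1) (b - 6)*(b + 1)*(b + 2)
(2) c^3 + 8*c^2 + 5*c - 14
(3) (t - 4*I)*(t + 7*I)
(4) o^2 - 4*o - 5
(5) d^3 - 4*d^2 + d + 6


(1) = b^3 - 3*b^2 - 16*b - 12
(2) = (c - 1)*(c + 2)*(c + 7)
(3) = t^2 + 3*I*t + 28
(4) = (o - 5)*(o + 1)
(5) = (d - 3)*(d - 2)*(d + 1)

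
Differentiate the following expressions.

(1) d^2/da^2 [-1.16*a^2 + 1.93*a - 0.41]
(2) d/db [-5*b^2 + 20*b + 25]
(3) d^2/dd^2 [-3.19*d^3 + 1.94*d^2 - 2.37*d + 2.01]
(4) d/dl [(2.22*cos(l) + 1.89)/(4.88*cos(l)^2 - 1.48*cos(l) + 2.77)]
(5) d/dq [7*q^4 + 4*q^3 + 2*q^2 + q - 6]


(1) = -2.32000000000000
(2) = 20 - 10*b
(3) = 3.88 - 19.14*d
(4) = (10.8336*cos(l)^2 + 18.4464*cos(l) - 8.9466)*sin(l)/(23.8144*cos(l)^4 - 14.4448*cos(l)^3 + 29.2256*cos(l)^2 - 8.1992*cos(l) + 7.6729)
(5) = 28*q^3 + 12*q^2 + 4*q + 1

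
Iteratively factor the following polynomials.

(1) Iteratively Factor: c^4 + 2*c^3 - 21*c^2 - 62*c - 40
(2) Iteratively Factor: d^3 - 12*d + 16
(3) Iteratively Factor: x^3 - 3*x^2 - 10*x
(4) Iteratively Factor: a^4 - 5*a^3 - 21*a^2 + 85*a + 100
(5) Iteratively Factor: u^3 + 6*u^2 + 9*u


(1) = (c + 2)*(c^3 - 21*c - 20) = (c + 1)*(c + 2)*(c^2 - c - 20) = (c + 1)*(c + 2)*(c + 4)*(c - 5)
(2) = (d - 2)*(d^2 + 2*d - 8) = (d - 2)*(d + 4)*(d - 2)
(3) = (x)*(x^2 - 3*x - 10) = x*(x - 5)*(x + 2)
(4) = (a - 5)*(a^3 - 21*a - 20) = (a - 5)*(a + 1)*(a^2 - a - 20) = (a - 5)^2*(a + 1)*(a + 4)
(5) = (u + 3)*(u^2 + 3*u) = u*(u + 3)*(u + 3)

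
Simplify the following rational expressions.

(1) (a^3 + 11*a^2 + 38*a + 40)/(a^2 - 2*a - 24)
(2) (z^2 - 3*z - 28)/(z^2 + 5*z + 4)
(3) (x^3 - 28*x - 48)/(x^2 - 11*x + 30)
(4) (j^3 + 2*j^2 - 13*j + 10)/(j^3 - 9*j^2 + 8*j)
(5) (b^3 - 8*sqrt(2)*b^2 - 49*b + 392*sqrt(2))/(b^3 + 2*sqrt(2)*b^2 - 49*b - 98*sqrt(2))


(1) = (a^2 + 7*a + 10)/(a - 6)
(2) = (z - 7)/(z + 1)
(3) = (x^2 + 6*x + 8)/(x - 5)
(4) = (j^2 + 3*j - 10)/(j^2 - 8*j)
(5) = (b - 8*sqrt(2))/(b + 2*sqrt(2))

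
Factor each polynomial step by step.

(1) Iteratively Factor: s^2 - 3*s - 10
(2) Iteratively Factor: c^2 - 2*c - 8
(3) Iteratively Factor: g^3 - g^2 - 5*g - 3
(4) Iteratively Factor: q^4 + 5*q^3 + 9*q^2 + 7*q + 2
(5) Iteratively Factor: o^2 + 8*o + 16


(1) = (s + 2)*(s - 5)
(2) = (c + 2)*(c - 4)
(3) = (g + 1)*(g^2 - 2*g - 3) = (g + 1)^2*(g - 3)
(4) = (q + 1)*(q^3 + 4*q^2 + 5*q + 2) = (q + 1)^2*(q^2 + 3*q + 2) = (q + 1)^3*(q + 2)
(5) = (o + 4)*(o + 4)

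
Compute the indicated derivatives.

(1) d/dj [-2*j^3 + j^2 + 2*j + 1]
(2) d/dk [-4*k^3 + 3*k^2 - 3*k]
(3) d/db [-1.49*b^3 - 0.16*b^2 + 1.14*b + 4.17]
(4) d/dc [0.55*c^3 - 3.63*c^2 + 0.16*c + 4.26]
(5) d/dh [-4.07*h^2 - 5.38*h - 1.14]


(1) = -6*j^2 + 2*j + 2
(2) = -12*k^2 + 6*k - 3
(3) = -4.47*b^2 - 0.32*b + 1.14
(4) = 1.65*c^2 - 7.26*c + 0.16
(5) = -8.14*h - 5.38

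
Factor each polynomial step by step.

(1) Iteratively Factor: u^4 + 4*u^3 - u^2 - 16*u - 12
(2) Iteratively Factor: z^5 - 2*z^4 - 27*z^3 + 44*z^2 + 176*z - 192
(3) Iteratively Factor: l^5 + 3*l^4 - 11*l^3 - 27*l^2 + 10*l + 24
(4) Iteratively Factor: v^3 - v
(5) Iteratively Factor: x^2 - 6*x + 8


(1) = (u + 2)*(u^3 + 2*u^2 - 5*u - 6) = (u - 2)*(u + 2)*(u^2 + 4*u + 3) = (u - 2)*(u + 1)*(u + 2)*(u + 3)
(2) = (z - 1)*(z^4 - z^3 - 28*z^2 + 16*z + 192) = (z - 1)*(z + 3)*(z^3 - 4*z^2 - 16*z + 64) = (z - 4)*(z - 1)*(z + 3)*(z^2 - 16) = (z - 4)*(z - 1)*(z + 3)*(z + 4)*(z - 4)
(3) = (l - 1)*(l^4 + 4*l^3 - 7*l^2 - 34*l - 24) = (l - 1)*(l + 4)*(l^3 - 7*l - 6) = (l - 1)*(l + 1)*(l + 4)*(l^2 - l - 6) = (l - 1)*(l + 1)*(l + 2)*(l + 4)*(l - 3)
(4) = (v - 1)*(v^2 + v) = (v - 1)*(v + 1)*(v)
(5) = (x - 2)*(x - 4)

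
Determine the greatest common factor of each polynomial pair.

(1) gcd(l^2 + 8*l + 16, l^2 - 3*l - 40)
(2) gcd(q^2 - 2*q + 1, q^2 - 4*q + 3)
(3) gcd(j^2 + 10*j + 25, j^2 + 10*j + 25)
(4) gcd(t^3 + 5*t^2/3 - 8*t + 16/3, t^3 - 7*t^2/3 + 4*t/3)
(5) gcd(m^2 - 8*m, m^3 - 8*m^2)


(1) = gcd((l + 4)^2, (l - 8)*(l + 5)) = 1
(2) = q - 1
(3) = gcd((j + 5)^2, (j + 5)^2) = j^2 + 10*j + 25
(4) = t^2 - 7*t/3 + 4/3
(5) = gcd(m*(m - 8), m^2*(m - 8)) = m^2 - 8*m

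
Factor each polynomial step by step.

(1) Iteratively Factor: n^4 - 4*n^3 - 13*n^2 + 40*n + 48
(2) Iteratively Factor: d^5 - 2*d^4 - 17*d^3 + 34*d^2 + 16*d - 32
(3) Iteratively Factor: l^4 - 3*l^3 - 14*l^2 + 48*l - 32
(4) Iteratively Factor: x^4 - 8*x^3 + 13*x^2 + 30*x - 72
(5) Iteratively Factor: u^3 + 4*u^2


(1) = (n + 1)*(n^3 - 5*n^2 - 8*n + 48) = (n - 4)*(n + 1)*(n^2 - n - 12) = (n - 4)^2*(n + 1)*(n + 3)
(2) = (d - 2)*(d^4 - 17*d^2 + 16) = (d - 2)*(d + 4)*(d^3 - 4*d^2 - d + 4) = (d - 2)*(d + 1)*(d + 4)*(d^2 - 5*d + 4) = (d - 4)*(d - 2)*(d + 1)*(d + 4)*(d - 1)
(3) = (l - 1)*(l^3 - 2*l^2 - 16*l + 32) = (l - 4)*(l - 1)*(l^2 + 2*l - 8) = (l - 4)*(l - 2)*(l - 1)*(l + 4)
(4) = (x + 2)*(x^3 - 10*x^2 + 33*x - 36) = (x - 3)*(x + 2)*(x^2 - 7*x + 12) = (x - 4)*(x - 3)*(x + 2)*(x - 3)
(5) = (u)*(u^2 + 4*u) = u^2*(u + 4)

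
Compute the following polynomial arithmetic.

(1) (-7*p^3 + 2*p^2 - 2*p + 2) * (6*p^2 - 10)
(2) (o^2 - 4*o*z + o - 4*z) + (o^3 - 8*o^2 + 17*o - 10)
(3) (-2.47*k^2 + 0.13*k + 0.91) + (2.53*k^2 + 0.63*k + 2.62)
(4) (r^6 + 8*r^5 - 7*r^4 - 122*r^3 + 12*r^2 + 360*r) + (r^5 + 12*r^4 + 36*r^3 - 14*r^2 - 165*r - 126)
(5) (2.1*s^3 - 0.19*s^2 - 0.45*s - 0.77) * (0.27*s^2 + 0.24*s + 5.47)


(1) = -42*p^5 + 12*p^4 + 58*p^3 - 8*p^2 + 20*p - 20
(2) = o^3 - 7*o^2 - 4*o*z + 18*o - 4*z - 10
(3) = 0.06*k^2 + 0.76*k + 3.53
(4) = r^6 + 9*r^5 + 5*r^4 - 86*r^3 - 2*r^2 + 195*r - 126
(5) = 0.567*s^5 + 0.4527*s^4 + 11.3199*s^3 - 1.3552*s^2 - 2.6463*s - 4.2119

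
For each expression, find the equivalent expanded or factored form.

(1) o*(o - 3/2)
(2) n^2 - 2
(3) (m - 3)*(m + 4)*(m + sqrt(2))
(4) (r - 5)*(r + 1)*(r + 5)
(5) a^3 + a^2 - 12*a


(1) = o^2 - 3*o/2
(2) = (n - sqrt(2))*(n + sqrt(2))
(3) = m^3 + m^2 + sqrt(2)*m^2 - 12*m + sqrt(2)*m - 12*sqrt(2)
(4) = r^3 + r^2 - 25*r - 25
(5) = a*(a - 3)*(a + 4)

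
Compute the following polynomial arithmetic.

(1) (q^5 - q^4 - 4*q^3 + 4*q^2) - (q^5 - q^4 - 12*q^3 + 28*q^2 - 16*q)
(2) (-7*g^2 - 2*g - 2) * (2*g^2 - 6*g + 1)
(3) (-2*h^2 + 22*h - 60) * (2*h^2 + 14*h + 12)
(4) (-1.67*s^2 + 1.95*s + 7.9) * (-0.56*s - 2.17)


(1) = 8*q^3 - 24*q^2 + 16*q
(2) = -14*g^4 + 38*g^3 + g^2 + 10*g - 2
(3) = -4*h^4 + 16*h^3 + 164*h^2 - 576*h - 720
(4) = 0.9352*s^3 + 2.5319*s^2 - 8.6555*s - 17.143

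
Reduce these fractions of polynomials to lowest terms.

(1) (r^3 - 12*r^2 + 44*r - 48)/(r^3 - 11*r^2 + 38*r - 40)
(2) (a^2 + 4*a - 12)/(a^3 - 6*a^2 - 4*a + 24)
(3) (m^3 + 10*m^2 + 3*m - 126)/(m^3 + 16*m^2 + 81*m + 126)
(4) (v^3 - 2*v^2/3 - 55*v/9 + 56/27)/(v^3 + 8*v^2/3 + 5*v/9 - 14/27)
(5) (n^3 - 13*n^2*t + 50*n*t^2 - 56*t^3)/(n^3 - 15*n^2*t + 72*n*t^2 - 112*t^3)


(1) = (r - 6)/(r - 5)
(2) = (a + 6)/(a^2 - 4*a - 12)
(3) = (m - 3)/(m + 3)
(4) = (3*v - 8)/(3*v + 2)
(5) = (-n + 2*t)/(-n + 4*t)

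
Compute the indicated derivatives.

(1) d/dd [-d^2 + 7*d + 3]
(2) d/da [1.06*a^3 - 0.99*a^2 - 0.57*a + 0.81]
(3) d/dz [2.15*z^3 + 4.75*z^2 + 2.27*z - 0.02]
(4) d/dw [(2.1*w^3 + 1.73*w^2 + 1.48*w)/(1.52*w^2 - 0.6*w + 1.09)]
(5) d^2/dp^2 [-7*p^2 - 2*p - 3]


(1) = 7 - 2*d
(2) = 3.18*a^2 - 1.98*a - 0.57
(3) = 6.45*z^2 + 9.5*z + 2.27
(4) = (3.192*w^4 - 2.52*w^3 + 3.5794*w^2 + 3.7714*w + 1.6132)/(2.3104*w^4 - 1.824*w^3 + 3.6736*w^2 - 1.308*w + 1.1881)
(5) = -14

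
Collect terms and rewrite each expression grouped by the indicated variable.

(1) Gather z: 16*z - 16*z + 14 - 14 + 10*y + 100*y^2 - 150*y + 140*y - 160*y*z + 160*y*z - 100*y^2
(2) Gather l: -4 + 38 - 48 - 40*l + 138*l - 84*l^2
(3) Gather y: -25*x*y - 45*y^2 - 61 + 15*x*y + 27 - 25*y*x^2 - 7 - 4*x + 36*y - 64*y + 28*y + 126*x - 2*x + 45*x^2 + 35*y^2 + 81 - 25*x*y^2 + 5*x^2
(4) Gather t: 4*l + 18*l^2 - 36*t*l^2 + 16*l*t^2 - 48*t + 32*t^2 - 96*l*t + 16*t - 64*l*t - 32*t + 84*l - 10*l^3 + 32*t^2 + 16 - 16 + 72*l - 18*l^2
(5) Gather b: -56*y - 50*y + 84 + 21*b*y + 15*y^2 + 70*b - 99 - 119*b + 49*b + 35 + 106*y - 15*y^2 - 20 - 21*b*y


(1) = 0
(2) = -84*l^2 + 98*l - 14
(3) = 50*x^2 + 120*x + y^2*(-25*x - 10) + y*(-25*x^2 - 10*x) + 40
(4) = -10*l^3 + 160*l + t^2*(16*l + 64) + t*(-36*l^2 - 160*l - 64)
(5) = 0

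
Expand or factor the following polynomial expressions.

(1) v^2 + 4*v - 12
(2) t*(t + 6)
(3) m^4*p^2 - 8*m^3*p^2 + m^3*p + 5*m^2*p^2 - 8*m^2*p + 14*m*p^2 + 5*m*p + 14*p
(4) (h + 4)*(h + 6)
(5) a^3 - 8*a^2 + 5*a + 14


(1) = (v - 2)*(v + 6)
(2) = t^2 + 6*t
(3) = (m - 7)*(m - 2)*(m*p + 1)*(m*p + p)
(4) = h^2 + 10*h + 24
(5) = (a - 7)*(a - 2)*(a + 1)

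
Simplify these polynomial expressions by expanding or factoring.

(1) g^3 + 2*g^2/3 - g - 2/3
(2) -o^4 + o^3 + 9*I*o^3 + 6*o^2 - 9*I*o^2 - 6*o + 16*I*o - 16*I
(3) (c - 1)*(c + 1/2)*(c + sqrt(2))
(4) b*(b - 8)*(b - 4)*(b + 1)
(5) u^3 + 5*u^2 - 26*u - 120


(1) = (g - 1)*(g + 2/3)*(g + 1)
(2) = (o - 8*I)*(o - 2*I)*(-I*o + 1)*(-I*o + I)
(3) = c^3 - c^2/2 + sqrt(2)*c^2 - sqrt(2)*c/2 - c/2 - sqrt(2)/2
(4) = b^4 - 11*b^3 + 20*b^2 + 32*b
(5) = (u - 5)*(u + 4)*(u + 6)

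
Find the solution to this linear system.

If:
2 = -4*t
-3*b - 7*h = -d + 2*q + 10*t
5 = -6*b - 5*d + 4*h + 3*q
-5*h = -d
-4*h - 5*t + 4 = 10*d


Then:
b = -1/27
d = 65/108
h = 13/108
q = 263/108
t = -1/2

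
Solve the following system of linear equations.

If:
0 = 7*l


Then:
l = 0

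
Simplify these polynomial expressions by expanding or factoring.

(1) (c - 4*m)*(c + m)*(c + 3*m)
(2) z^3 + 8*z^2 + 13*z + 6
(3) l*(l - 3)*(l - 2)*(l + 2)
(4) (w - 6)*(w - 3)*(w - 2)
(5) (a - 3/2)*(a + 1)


(1) = c^3 - 13*c*m^2 - 12*m^3
(2) = (z + 1)^2*(z + 6)
(3) = l^4 - 3*l^3 - 4*l^2 + 12*l
(4) = w^3 - 11*w^2 + 36*w - 36
(5) = a^2 - a/2 - 3/2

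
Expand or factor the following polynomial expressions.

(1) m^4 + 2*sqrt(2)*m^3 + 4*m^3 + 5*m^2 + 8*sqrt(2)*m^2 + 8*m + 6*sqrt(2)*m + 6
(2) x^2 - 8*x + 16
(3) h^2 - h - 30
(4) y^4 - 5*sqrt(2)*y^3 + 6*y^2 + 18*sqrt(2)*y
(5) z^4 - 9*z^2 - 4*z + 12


(1) = (m + 1)*(m + 3)*(m + sqrt(2))^2
(2) = (x - 4)^2
(3) = (h - 6)*(h + 5)
(4) = y*(y - 3*sqrt(2))^2*(y + sqrt(2))
(5) = (z - 3)*(z - 1)*(z + 2)^2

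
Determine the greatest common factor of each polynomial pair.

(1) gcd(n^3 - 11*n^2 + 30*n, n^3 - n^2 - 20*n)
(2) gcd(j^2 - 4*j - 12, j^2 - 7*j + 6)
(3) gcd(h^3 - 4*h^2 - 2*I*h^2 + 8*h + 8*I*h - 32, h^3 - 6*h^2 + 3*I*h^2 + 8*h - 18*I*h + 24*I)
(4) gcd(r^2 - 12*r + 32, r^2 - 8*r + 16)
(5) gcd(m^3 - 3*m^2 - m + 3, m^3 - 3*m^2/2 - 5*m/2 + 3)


(1) = gcd(n*(n - 6)*(n - 5), n*(n - 5)*(n + 4)) = n^2 - 5*n
(2) = gcd((j - 6)*(j + 2), (j - 6)*(j - 1)) = j - 6
(3) = gcd((h - 4)*(h - 4*I)*(h + 2*I), (h - 4)*(h - 2)*(h + 3*I)) = h - 4
(4) = gcd((r - 8)*(r - 4), (r - 4)^2) = r - 4
(5) = gcd((m - 3)*(m - 1)*(m + 1), (m - 2)*(m - 1)*(m + 3/2)) = m - 1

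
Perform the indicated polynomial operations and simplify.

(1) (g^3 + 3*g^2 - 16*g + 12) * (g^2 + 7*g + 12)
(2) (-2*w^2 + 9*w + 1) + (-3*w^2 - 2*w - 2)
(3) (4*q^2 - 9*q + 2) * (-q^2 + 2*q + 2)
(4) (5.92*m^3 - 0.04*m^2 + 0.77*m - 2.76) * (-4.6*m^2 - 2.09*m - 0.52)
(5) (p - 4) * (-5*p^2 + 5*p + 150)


(1) = g^5 + 10*g^4 + 17*g^3 - 64*g^2 - 108*g + 144
(2) = -5*w^2 + 7*w - 1
(3) = -4*q^4 + 17*q^3 - 12*q^2 - 14*q + 4
(4) = -27.232*m^5 - 12.1888*m^4 - 6.5368*m^3 + 11.1075*m^2 + 5.368*m + 1.4352
(5) = -5*p^3 + 25*p^2 + 130*p - 600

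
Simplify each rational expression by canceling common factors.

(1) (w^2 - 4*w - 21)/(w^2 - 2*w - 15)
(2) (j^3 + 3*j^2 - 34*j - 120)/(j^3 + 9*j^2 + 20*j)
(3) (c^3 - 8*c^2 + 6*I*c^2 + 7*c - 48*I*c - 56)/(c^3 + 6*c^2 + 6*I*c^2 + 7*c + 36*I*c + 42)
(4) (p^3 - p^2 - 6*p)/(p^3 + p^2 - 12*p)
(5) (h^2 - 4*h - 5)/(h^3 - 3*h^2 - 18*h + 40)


(1) = (w - 7)/(w - 5)
(2) = (j - 6)/j
(3) = (c - 8)/(c + 6)
(4) = (p + 2)/(p + 4)
(5) = (h + 1)/(h^2 + 2*h - 8)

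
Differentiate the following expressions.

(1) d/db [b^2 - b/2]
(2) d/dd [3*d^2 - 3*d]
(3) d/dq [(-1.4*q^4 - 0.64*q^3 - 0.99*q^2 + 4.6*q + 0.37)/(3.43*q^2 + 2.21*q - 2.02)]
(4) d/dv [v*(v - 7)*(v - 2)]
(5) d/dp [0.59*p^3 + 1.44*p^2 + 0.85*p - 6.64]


(1) = 2*b - 1/2
(2) = 6*d - 3
(3) = (-9.604*q^5 - 11.4772*q^4 + 8.4832*q^3 - 14.0875*q^2 + 1.4614*q - 10.1097)/(11.7649*q^4 + 15.1606*q^3 - 8.9731*q^2 - 8.9284*q + 4.0804)
(4) = 3*v^2 - 18*v + 14
(5) = 1.77*p^2 + 2.88*p + 0.85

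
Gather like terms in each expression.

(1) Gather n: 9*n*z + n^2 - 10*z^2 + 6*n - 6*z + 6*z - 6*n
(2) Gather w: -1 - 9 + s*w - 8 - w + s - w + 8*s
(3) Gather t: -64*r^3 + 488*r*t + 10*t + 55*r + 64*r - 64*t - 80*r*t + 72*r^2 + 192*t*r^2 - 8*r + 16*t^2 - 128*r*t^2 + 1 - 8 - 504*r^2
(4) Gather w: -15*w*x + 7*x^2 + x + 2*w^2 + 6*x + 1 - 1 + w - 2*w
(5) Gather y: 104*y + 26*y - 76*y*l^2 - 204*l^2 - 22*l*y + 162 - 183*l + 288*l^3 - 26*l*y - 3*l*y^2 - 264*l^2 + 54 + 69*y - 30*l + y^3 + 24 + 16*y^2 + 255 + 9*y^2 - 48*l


(1) = n^2 + 9*n*z - 10*z^2
(2) = 9*s + w*(s - 2) - 18
(3) = -64*r^3 - 432*r^2 + 111*r + t^2*(16 - 128*r) + t*(192*r^2 + 408*r - 54) - 7
(4) = 2*w^2 + w*(-15*x - 1) + 7*x^2 + 7*x
(5) = 288*l^3 - 468*l^2 - 261*l + y^3 + y^2*(25 - 3*l) + y*(-76*l^2 - 48*l + 199) + 495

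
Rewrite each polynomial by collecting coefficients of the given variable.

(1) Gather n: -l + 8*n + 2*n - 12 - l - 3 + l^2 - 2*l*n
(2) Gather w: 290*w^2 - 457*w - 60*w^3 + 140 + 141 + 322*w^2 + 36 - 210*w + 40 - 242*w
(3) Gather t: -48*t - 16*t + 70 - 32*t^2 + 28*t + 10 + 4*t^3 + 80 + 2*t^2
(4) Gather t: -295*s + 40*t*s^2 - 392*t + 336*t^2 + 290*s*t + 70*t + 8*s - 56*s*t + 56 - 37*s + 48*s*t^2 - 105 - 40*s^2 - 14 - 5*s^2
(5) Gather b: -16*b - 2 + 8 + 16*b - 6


(1) = l^2 - 2*l + n*(10 - 2*l) - 15
(2) = -60*w^3 + 612*w^2 - 909*w + 357
(3) = 4*t^3 - 30*t^2 - 36*t + 160
(4) = -45*s^2 - 324*s + t^2*(48*s + 336) + t*(40*s^2 + 234*s - 322) - 63
(5) = 0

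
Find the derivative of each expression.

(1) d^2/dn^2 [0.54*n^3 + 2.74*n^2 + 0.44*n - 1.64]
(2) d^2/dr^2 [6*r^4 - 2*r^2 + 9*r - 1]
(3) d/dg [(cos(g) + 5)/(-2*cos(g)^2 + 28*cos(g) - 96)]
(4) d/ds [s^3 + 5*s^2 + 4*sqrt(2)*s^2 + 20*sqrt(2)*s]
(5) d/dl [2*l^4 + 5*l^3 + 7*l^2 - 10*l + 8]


(1) = 3.24*n + 5.48
(2) = 72*r^2 - 4
(3) = (sin(g)^2 - 10*cos(g) + 117)*sin(g)/(2*(cos(g)^2 - 14*cos(g) + 48)^2)
(4) = 3*s^2 + 10*s + 8*sqrt(2)*s + 20*sqrt(2)
(5) = 8*l^3 + 15*l^2 + 14*l - 10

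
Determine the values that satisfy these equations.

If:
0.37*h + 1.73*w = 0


Then:
h = -4.67567567567568*w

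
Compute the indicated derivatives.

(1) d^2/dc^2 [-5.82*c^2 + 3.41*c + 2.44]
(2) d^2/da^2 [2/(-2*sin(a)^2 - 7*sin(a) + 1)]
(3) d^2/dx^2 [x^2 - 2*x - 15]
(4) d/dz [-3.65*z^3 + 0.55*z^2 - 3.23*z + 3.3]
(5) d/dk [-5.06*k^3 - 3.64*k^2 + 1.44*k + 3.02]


(1) = -11.6400000000000
(2) = 2*(16*sin(a)^4 + 42*sin(a)^3 + 33*sin(a)^2 - 77*sin(a) - 102)/(7*sin(a) - cos(2*a))^3
(3) = 2
(4) = -10.95*z^2 + 1.1*z - 3.23
(5) = -15.18*k^2 - 7.28*k + 1.44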